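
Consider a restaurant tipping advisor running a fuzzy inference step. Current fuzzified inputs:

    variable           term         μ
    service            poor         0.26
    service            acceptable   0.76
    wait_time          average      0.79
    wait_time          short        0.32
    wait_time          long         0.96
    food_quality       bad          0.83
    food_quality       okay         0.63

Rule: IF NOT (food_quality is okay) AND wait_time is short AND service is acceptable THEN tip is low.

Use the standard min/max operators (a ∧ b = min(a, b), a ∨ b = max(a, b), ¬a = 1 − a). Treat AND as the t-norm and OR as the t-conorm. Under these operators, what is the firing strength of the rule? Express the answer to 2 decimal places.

0.32

firing strength: ¬okay=1−0.63=0.37, short=0.32, acceptable=0.76; AND[min(a, b)] → w = 0.32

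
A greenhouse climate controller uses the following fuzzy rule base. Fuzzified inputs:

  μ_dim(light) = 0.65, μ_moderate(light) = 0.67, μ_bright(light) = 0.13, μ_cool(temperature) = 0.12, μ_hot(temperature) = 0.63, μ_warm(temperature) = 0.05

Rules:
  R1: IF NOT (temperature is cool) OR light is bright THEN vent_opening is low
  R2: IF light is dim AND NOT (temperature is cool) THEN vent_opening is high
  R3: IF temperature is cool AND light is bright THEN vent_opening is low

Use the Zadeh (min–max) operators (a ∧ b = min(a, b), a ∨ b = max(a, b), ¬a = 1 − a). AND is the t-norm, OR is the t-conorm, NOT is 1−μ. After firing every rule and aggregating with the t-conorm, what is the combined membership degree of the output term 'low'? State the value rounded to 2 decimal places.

R1: ¬cool=1−0.12=0.88, bright=0.13; OR[max(a, b)] → w = 0.88
R2: dim=0.65, ¬cool=1−0.12=0.88; AND[min(a, b)] → w = 0.65
R3: cool=0.12, bright=0.13; AND[min(a, b)] → w = 0.12
Rules with consequent 'low': {R1, R3} → strengths 0.88, 0.12
Aggregate via t-conorm [max(a, b)]: 0.88

0.88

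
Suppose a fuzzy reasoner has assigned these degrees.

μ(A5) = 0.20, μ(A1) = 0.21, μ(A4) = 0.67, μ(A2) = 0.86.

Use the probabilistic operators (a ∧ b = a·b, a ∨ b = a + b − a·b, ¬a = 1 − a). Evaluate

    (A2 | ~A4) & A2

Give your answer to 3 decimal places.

0.779

~A4 = 1 − 0.6700 = 0.3300
A2 | ~A4 = a + b − a·b on (0.8600, 0.3300) = 0.9062
(A2 | ~A4) & A2 = a·b on (0.9062, 0.8600) = 0.7793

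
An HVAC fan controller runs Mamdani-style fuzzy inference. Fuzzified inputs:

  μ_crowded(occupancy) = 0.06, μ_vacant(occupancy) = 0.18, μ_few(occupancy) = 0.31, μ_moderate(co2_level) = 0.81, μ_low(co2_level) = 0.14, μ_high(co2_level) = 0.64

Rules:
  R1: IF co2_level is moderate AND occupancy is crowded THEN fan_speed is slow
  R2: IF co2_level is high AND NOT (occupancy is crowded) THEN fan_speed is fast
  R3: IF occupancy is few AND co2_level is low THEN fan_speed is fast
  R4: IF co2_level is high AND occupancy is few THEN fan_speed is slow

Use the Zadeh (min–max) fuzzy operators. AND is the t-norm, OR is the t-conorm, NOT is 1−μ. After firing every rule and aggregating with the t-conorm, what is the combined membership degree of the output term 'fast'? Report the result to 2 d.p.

0.64

R1: moderate=0.81, crowded=0.06; AND[min(a, b)] → w = 0.06
R2: high=0.64, ¬crowded=1−0.06=0.94; AND[min(a, b)] → w = 0.64
R3: few=0.31, low=0.14; AND[min(a, b)] → w = 0.14
R4: high=0.64, few=0.31; AND[min(a, b)] → w = 0.31
Rules with consequent 'fast': {R2, R3} → strengths 0.64, 0.14
Aggregate via t-conorm [max(a, b)]: 0.64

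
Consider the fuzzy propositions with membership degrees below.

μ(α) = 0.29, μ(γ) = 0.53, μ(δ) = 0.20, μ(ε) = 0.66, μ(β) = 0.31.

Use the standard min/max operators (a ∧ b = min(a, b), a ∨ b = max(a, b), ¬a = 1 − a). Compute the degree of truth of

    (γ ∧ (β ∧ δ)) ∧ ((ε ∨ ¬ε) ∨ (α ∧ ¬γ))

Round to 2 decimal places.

β ∧ δ = min(a, b) on (0.31, 0.20) = 0.20
γ ∧ (β ∧ δ) = min(a, b) on (0.53, 0.20) = 0.20
¬ε = 1 − 0.66 = 0.34
ε ∨ ¬ε = max(a, b) on (0.66, 0.34) = 0.66
¬γ = 1 − 0.53 = 0.47
α ∧ ¬γ = min(a, b) on (0.29, 0.47) = 0.29
(ε ∨ ¬ε) ∨ (α ∧ ¬γ) = max(a, b) on (0.66, 0.29) = 0.66
(γ ∧ (β ∧ δ)) ∧ ((ε ∨ ¬ε) ∨ (α ∧ ¬γ)) = min(a, b) on (0.20, 0.66) = 0.20

0.20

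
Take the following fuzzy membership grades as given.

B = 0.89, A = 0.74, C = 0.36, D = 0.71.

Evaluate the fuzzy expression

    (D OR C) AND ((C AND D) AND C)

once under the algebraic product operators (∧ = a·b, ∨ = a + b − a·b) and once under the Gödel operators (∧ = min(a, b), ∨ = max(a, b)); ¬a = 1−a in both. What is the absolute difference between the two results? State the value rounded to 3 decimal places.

Under algebraic product:
  D OR C = a + b − a·b on (0.7100, 0.3600) = 0.8144
  C AND D = a·b on (0.3600, 0.7100) = 0.2556
  (C AND D) AND C = a·b on (0.2556, 0.3600) = 0.0920
  (D OR C) AND ((C AND D) AND C) = a·b on (0.8144, 0.0920) = 0.0749
  → value = 0.0749
Under Gödel:
  D OR C = max(a, b) on (0.71, 0.36) = 0.71
  C AND D = min(a, b) on (0.36, 0.71) = 0.36
  (C AND D) AND C = min(a, b) on (0.36, 0.36) = 0.36
  (D OR C) AND ((C AND D) AND C) = min(a, b) on (0.71, 0.36) = 0.36
  → value = 0.3600
|0.0749 − 0.3600| = 0.285

0.285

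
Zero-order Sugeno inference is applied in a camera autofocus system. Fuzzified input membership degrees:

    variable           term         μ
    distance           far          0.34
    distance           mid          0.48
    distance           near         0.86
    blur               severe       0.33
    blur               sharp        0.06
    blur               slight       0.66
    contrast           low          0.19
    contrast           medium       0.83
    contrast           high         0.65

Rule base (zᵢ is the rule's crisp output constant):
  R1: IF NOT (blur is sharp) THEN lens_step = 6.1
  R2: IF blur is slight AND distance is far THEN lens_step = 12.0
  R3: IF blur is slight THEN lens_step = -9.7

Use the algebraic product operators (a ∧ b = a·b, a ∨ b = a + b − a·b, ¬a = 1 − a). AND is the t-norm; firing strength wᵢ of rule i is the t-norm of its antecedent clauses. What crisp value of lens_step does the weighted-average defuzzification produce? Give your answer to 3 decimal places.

1.110

R1 (z=6.1): ¬sharp=1−0.06=0.94 → w = 0.9400
R2 (z=12.0): slight=0.66, far=0.34; AND[a·b] → w = 0.2244
R3 (z=-9.7): slight=0.66 → w = 0.6600
Weighted average = (0.9400·6.1 + 0.2244·12.0 + 0.6600·-9.7) / (0.9400 + 0.2244 + 0.6600)
  = 2.0248 / 1.8244 = 1.110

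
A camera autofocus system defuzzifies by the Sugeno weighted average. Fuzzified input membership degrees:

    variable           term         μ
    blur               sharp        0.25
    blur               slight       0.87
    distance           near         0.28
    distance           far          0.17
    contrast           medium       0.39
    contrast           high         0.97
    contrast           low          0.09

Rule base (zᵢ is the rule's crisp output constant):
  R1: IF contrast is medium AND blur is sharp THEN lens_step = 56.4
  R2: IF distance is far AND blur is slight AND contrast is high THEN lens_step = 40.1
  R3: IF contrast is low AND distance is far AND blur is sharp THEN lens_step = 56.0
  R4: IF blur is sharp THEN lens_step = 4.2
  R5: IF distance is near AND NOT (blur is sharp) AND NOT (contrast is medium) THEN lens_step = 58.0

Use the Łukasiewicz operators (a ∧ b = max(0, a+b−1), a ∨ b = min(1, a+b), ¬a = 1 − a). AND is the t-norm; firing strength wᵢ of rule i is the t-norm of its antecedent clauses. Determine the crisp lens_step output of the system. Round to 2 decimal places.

R1 (z=56.4): medium=0.39, sharp=0.25; AND[max(0, a+b−1)] → w = 0.00
R2 (z=40.1): far=0.17, slight=0.87, high=0.97; AND[max(0, a+b−1)] → w = 0.01
R3 (z=56.0): low=0.09, far=0.17, sharp=0.25; AND[max(0, a+b−1)] → w = 0.00
R4 (z=4.2): sharp=0.25 → w = 0.25
R5 (z=58.0): near=0.28, ¬sharp=1−0.25=0.75, ¬medium=1−0.39=0.61; AND[max(0, a+b−1)] → w = 0.00
Weighted average = (0.00·56.4 + 0.01·40.1 + 0.00·56.0 + 0.25·4.2 + 0.00·58.0) / (0.00 + 0.01 + 0.00 + 0.25 + 0.00)
  = 1.4510 / 0.2600 = 5.58

5.58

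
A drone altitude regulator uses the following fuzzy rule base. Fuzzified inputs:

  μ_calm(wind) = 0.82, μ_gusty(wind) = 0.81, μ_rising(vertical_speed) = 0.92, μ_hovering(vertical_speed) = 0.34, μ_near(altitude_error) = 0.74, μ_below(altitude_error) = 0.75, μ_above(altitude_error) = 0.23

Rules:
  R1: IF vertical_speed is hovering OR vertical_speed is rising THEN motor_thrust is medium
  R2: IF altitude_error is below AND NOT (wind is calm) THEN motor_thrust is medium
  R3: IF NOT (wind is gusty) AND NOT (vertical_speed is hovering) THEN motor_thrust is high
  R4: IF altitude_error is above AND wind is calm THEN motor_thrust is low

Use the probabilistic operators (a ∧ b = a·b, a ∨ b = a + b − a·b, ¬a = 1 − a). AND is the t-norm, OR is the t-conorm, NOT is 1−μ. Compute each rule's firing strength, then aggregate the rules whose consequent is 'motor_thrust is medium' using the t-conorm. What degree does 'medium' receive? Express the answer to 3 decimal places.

0.954

R1: hovering=0.34, rising=0.92; OR[a + b − a·b] → w = 0.9472
R2: below=0.75, ¬calm=1−0.82=0.18; AND[a·b] → w = 0.1350
R3: ¬gusty=1−0.81=0.19, ¬hovering=1−0.34=0.66; AND[a·b] → w = 0.1254
R4: above=0.23, calm=0.82; AND[a·b] → w = 0.1886
Rules with consequent 'medium': {R1, R2} → strengths 0.9472, 0.1350
Aggregate via t-conorm [a + b − a·b]: 0.9543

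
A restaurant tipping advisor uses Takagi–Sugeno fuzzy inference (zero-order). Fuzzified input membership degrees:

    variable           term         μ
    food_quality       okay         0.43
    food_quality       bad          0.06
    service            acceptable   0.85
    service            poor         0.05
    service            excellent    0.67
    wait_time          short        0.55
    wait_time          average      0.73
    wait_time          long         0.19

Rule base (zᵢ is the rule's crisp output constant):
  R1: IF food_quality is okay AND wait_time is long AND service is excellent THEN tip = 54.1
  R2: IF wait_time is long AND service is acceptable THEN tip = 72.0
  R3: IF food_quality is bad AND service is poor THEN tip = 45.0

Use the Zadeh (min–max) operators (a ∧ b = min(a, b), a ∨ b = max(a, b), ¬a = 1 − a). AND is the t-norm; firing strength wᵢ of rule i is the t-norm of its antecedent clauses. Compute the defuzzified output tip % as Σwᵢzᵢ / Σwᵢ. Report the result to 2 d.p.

60.95

R1 (z=54.1): okay=0.43, long=0.19, excellent=0.67; AND[min(a, b)] → w = 0.19
R2 (z=72.0): long=0.19, acceptable=0.85; AND[min(a, b)] → w = 0.19
R3 (z=45.0): bad=0.06, poor=0.05; AND[min(a, b)] → w = 0.05
Weighted average = (0.19·54.1 + 0.19·72.0 + 0.05·45.0) / (0.19 + 0.19 + 0.05)
  = 26.2090 / 0.4300 = 60.95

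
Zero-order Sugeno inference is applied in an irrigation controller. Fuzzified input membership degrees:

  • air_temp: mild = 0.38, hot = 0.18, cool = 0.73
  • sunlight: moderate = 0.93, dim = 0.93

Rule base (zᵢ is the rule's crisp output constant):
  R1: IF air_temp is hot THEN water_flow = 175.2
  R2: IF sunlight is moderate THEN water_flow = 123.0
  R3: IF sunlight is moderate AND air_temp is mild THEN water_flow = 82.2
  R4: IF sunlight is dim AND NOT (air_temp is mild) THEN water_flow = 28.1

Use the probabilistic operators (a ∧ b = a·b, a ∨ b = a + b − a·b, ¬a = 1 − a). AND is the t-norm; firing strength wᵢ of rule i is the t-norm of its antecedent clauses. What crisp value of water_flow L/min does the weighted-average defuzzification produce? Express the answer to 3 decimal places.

93.715

R1 (z=175.2): hot=0.18 → w = 0.1800
R2 (z=123.0): moderate=0.93 → w = 0.9300
R3 (z=82.2): moderate=0.93, mild=0.38; AND[a·b] → w = 0.3534
R4 (z=28.1): dim=0.93, ¬mild=1−0.38=0.62; AND[a·b] → w = 0.5766
Weighted average = (0.1800·175.2 + 0.9300·123.0 + 0.3534·82.2 + 0.5766·28.1) / (0.1800 + 0.9300 + 0.3534 + 0.5766)
  = 191.1779 / 2.0400 = 93.715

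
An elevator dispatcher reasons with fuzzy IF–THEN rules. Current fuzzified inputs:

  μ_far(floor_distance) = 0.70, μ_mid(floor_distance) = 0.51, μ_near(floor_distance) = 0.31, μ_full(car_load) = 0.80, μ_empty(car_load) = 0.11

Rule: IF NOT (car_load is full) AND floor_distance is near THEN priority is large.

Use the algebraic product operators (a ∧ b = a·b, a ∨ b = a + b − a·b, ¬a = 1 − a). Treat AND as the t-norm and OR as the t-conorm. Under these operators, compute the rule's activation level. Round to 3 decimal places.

0.062

firing strength: ¬full=1−0.80=0.20, near=0.31; AND[a·b] → w = 0.0620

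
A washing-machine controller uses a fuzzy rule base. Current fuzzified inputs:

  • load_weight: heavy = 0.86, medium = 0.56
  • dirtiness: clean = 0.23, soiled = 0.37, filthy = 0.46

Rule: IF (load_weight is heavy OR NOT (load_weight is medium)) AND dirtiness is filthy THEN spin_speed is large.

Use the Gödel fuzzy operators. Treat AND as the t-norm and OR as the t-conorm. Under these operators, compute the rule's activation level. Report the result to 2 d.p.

firing strength: (heavy=0.86 OR ¬medium=1−0.56=0.44) = 0.86; AND[min(a, b)] with filthy=0.46 → w = 0.46

0.46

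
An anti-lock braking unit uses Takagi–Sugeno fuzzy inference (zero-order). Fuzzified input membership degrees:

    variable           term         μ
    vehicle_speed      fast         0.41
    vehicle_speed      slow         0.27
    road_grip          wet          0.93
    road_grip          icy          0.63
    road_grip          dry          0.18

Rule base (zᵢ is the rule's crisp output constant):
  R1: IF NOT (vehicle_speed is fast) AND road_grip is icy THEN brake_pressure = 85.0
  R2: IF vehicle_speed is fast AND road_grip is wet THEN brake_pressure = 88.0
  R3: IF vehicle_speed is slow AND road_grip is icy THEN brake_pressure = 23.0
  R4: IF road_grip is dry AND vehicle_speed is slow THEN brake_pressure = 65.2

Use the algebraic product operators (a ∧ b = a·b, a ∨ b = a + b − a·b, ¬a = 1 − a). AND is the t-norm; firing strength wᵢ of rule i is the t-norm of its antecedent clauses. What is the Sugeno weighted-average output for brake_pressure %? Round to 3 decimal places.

R1 (z=85.0): ¬fast=1−0.41=0.59, icy=0.63; AND[a·b] → w = 0.3717
R2 (z=88.0): fast=0.41, wet=0.93; AND[a·b] → w = 0.3813
R3 (z=23.0): slow=0.27, icy=0.63; AND[a·b] → w = 0.1701
R4 (z=65.2): dry=0.18, slow=0.27; AND[a·b] → w = 0.0486
Weighted average = (0.3717·85.0 + 0.3813·88.0 + 0.1701·23.0 + 0.0486·65.2) / (0.3717 + 0.3813 + 0.1701 + 0.0486)
  = 72.2299 / 0.9717 = 74.334

74.334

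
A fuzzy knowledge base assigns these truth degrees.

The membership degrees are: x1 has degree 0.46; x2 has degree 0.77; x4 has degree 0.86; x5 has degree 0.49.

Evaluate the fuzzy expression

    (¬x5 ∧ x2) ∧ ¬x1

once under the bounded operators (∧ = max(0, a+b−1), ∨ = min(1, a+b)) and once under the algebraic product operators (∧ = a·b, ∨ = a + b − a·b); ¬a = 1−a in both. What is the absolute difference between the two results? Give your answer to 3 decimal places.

0.212

Under bounded:
  ¬x5 = 1 − 0.49 = 0.51
  ¬x5 ∧ x2 = max(0, a+b−1) on (0.51, 0.77) = 0.28
  ¬x1 = 1 − 0.46 = 0.54
  (¬x5 ∧ x2) ∧ ¬x1 = max(0, a+b−1) on (0.28, 0.54) = 0.00
  → value = 0.0000
Under algebraic product:
  ¬x5 = 1 − 0.4900 = 0.5100
  ¬x5 ∧ x2 = a·b on (0.5100, 0.7700) = 0.3927
  ¬x1 = 1 − 0.4600 = 0.5400
  (¬x5 ∧ x2) ∧ ¬x1 = a·b on (0.3927, 0.5400) = 0.2121
  → value = 0.2121
|0.0000 − 0.2121| = 0.212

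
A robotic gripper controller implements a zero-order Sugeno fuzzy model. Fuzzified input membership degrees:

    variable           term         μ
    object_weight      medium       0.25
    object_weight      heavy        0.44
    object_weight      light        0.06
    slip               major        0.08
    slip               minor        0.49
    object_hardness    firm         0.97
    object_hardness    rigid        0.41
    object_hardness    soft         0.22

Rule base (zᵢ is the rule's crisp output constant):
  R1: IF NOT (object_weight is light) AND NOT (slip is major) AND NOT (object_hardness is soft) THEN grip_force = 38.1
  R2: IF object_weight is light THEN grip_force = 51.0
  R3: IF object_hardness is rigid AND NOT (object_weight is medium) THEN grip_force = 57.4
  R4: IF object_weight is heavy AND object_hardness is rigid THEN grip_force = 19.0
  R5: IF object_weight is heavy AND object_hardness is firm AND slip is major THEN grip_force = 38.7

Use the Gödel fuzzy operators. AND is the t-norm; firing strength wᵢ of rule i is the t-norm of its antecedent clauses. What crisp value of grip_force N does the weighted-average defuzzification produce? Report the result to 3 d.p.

38.620

R1 (z=38.1): ¬light=1−0.06=0.94, ¬major=1−0.08=0.92, ¬soft=1−0.22=0.78; AND[min(a, b)] → w = 0.78
R2 (z=51.0): light=0.06 → w = 0.06
R3 (z=57.4): rigid=0.41, ¬medium=1−0.25=0.75; AND[min(a, b)] → w = 0.41
R4 (z=19.0): heavy=0.44, rigid=0.41; AND[min(a, b)] → w = 0.41
R5 (z=38.7): heavy=0.44, firm=0.97, major=0.08; AND[min(a, b)] → w = 0.08
Weighted average = (0.78·38.1 + 0.06·51.0 + 0.41·57.4 + 0.41·19.0 + 0.08·38.7) / (0.78 + 0.06 + 0.41 + 0.41 + 0.08)
  = 67.1980 / 1.7400 = 38.620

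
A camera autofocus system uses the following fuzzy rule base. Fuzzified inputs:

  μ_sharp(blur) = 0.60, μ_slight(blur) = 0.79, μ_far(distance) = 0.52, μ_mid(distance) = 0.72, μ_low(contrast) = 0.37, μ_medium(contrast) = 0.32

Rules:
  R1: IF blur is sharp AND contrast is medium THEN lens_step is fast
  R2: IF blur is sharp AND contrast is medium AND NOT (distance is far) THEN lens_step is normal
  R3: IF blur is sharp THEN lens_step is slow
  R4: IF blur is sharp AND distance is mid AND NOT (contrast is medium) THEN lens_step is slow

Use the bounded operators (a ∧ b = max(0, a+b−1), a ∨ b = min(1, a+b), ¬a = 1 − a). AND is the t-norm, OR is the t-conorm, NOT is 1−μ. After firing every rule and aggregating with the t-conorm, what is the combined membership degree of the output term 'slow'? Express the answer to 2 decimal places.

R1: sharp=0.60, medium=0.32; AND[max(0, a+b−1)] → w = 0.00
R2: sharp=0.60, medium=0.32, ¬far=1−0.52=0.48; AND[max(0, a+b−1)] → w = 0.00
R3: sharp=0.60 → w = 0.60
R4: sharp=0.60, mid=0.72, ¬medium=1−0.32=0.68; AND[max(0, a+b−1)] → w = 0.00
Rules with consequent 'slow': {R3, R4} → strengths 0.60, 0.00
Aggregate via t-conorm [min(1, a+b)]: 0.60

0.60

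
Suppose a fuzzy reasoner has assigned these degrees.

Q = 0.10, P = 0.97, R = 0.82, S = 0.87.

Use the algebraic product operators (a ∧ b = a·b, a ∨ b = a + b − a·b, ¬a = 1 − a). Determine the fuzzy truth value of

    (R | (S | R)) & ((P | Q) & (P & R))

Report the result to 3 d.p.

S | R = a + b − a·b on (0.8700, 0.8200) = 0.9766
R | (S | R) = a + b − a·b on (0.8200, 0.9766) = 0.9958
P | Q = a + b − a·b on (0.9700, 0.1000) = 0.9730
P & R = a·b on (0.9700, 0.8200) = 0.7954
(P | Q) & (P & R) = a·b on (0.9730, 0.7954) = 0.7739
(R | (S | R)) & ((P | Q) & (P & R)) = a·b on (0.9958, 0.7739) = 0.7707

0.771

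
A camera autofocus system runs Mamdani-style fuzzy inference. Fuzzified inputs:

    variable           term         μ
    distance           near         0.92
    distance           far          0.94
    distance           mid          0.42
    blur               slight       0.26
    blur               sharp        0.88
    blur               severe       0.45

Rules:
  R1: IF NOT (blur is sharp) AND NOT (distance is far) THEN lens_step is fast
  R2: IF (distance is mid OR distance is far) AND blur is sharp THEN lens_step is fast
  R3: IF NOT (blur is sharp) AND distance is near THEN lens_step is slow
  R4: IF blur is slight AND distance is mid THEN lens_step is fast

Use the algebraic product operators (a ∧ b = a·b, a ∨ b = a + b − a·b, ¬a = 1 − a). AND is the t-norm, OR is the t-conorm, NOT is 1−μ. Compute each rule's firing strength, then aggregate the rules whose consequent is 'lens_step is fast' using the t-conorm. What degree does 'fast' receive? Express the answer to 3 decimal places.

0.867

R1: ¬sharp=1−0.88=0.12, ¬far=1−0.94=0.06; AND[a·b] → w = 0.0072
R2: (mid=0.42 OR far=0.94) = 0.9652; AND[a·b] with sharp=0.88 → w = 0.8494
R3: ¬sharp=1−0.88=0.12, near=0.92; AND[a·b] → w = 0.1104
R4: slight=0.26, mid=0.42; AND[a·b] → w = 0.1092
Rules with consequent 'fast': {R1, R2, R4} → strengths 0.0072, 0.8494, 0.1092
Aggregate via t-conorm [a + b − a·b]: 0.8668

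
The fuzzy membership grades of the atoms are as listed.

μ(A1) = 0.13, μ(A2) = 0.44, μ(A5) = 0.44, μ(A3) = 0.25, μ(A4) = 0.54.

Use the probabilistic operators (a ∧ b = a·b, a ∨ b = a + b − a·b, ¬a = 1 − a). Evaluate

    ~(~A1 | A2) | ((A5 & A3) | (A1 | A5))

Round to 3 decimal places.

~A1 = 1 − 0.1300 = 0.8700
~A1 | A2 = a + b − a·b on (0.8700, 0.4400) = 0.9272
~(~A1 | A2) = 1 − 0.9272 = 0.0728
A5 & A3 = a·b on (0.4400, 0.2500) = 0.1100
A1 | A5 = a + b − a·b on (0.1300, 0.4400) = 0.5128
(A5 & A3) | (A1 | A5) = a + b − a·b on (0.1100, 0.5128) = 0.5664
~(~A1 | A2) | ((A5 & A3) | (A1 | A5)) = a + b − a·b on (0.0728, 0.5664) = 0.5980

0.598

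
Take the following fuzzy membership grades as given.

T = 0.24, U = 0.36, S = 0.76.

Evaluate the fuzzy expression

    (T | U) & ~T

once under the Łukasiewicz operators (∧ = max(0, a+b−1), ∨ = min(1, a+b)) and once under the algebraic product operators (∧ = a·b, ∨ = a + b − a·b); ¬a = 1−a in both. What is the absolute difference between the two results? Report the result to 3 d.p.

Under Łukasiewicz:
  T | U = min(1, a+b) on (0.24, 0.36) = 0.60
  ~T = 1 − 0.24 = 0.76
  (T | U) & ~T = max(0, a+b−1) on (0.60, 0.76) = 0.36
  → value = 0.3600
Under algebraic product:
  T | U = a + b − a·b on (0.2400, 0.3600) = 0.5136
  ~T = 1 − 0.2400 = 0.7600
  (T | U) & ~T = a·b on (0.5136, 0.7600) = 0.3903
  → value = 0.3903
|0.3600 − 0.3903| = 0.030

0.030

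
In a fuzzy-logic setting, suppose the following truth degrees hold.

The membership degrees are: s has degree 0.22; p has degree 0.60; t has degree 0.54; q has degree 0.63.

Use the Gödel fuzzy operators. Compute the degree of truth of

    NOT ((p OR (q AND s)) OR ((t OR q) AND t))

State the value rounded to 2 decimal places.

q AND s = min(a, b) on (0.63, 0.22) = 0.22
p OR (q AND s) = max(a, b) on (0.60, 0.22) = 0.60
t OR q = max(a, b) on (0.54, 0.63) = 0.63
(t OR q) AND t = min(a, b) on (0.63, 0.54) = 0.54
(p OR (q AND s)) OR ((t OR q) AND t) = max(a, b) on (0.60, 0.54) = 0.60
NOT ((p OR (q AND s)) OR ((t OR q) AND t)) = 1 − 0.60 = 0.40

0.40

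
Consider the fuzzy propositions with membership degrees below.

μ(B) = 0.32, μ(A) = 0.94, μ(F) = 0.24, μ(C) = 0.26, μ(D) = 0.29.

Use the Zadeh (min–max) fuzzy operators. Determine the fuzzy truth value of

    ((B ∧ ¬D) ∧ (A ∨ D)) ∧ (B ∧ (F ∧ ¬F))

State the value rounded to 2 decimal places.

¬D = 1 − 0.29 = 0.71
B ∧ ¬D = min(a, b) on (0.32, 0.71) = 0.32
A ∨ D = max(a, b) on (0.94, 0.29) = 0.94
(B ∧ ¬D) ∧ (A ∨ D) = min(a, b) on (0.32, 0.94) = 0.32
¬F = 1 − 0.24 = 0.76
F ∧ ¬F = min(a, b) on (0.24, 0.76) = 0.24
B ∧ (F ∧ ¬F) = min(a, b) on (0.32, 0.24) = 0.24
((B ∧ ¬D) ∧ (A ∨ D)) ∧ (B ∧ (F ∧ ¬F)) = min(a, b) on (0.32, 0.24) = 0.24

0.24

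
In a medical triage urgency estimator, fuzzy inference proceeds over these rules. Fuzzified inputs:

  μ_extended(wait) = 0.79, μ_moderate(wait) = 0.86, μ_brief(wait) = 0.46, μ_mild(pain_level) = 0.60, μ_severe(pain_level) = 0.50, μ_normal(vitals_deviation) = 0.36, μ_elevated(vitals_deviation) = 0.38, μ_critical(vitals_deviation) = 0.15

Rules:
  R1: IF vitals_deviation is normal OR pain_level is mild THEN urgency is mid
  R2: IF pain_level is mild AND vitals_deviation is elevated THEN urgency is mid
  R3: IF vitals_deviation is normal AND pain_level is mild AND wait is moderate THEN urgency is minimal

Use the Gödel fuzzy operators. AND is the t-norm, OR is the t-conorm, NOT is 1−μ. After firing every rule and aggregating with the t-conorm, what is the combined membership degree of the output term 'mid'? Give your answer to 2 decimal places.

R1: normal=0.36, mild=0.60; OR[max(a, b)] → w = 0.60
R2: mild=0.60, elevated=0.38; AND[min(a, b)] → w = 0.38
R3: normal=0.36, mild=0.60, moderate=0.86; AND[min(a, b)] → w = 0.36
Rules with consequent 'mid': {R1, R2} → strengths 0.60, 0.38
Aggregate via t-conorm [max(a, b)]: 0.60

0.60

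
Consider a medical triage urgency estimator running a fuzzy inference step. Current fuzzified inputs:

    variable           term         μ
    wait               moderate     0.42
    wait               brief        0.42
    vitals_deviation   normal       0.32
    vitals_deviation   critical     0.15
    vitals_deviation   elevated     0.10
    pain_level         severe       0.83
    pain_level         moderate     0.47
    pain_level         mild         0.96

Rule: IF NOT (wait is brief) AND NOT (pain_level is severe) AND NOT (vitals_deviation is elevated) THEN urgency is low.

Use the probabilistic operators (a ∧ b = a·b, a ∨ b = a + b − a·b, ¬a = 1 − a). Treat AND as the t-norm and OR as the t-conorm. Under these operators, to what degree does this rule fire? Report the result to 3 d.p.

firing strength: ¬brief=1−0.42=0.58, ¬severe=1−0.83=0.17, ¬elevated=1−0.10=0.90; AND[a·b] → w = 0.0887

0.089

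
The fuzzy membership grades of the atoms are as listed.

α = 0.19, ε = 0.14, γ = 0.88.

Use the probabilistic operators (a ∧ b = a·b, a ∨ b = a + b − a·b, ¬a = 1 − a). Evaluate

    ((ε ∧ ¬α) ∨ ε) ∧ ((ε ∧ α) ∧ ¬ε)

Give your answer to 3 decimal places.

0.005

¬α = 1 − 0.1900 = 0.8100
ε ∧ ¬α = a·b on (0.1400, 0.8100) = 0.1134
(ε ∧ ¬α) ∨ ε = a + b − a·b on (0.1134, 0.1400) = 0.2375
ε ∧ α = a·b on (0.1400, 0.1900) = 0.0266
¬ε = 1 − 0.1400 = 0.8600
(ε ∧ α) ∧ ¬ε = a·b on (0.0266, 0.8600) = 0.0229
((ε ∧ ¬α) ∨ ε) ∧ ((ε ∧ α) ∧ ¬ε) = a·b on (0.2375, 0.0229) = 0.0054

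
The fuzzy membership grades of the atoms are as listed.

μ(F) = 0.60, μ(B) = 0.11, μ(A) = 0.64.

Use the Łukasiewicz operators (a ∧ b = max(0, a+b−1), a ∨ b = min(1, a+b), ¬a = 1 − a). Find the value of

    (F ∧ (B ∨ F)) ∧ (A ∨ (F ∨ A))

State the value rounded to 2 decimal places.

0.31

B ∨ F = min(1, a+b) on (0.11, 0.60) = 0.71
F ∧ (B ∨ F) = max(0, a+b−1) on (0.60, 0.71) = 0.31
F ∨ A = min(1, a+b) on (0.60, 0.64) = 1.00
A ∨ (F ∨ A) = min(1, a+b) on (0.64, 1.00) = 1.00
(F ∧ (B ∨ F)) ∧ (A ∨ (F ∨ A)) = max(0, a+b−1) on (0.31, 1.00) = 0.31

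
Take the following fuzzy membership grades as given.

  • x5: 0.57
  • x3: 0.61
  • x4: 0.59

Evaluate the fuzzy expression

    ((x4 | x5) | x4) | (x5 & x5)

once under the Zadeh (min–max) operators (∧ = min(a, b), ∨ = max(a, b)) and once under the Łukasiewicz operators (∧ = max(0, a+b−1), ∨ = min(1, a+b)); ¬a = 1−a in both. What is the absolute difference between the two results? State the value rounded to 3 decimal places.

0.410

Under Zadeh (min–max):
  x4 | x5 = max(a, b) on (0.59, 0.57) = 0.59
  (x4 | x5) | x4 = max(a, b) on (0.59, 0.59) = 0.59
  x5 & x5 = min(a, b) on (0.57, 0.57) = 0.57
  ((x4 | x5) | x4) | (x5 & x5) = max(a, b) on (0.59, 0.57) = 0.59
  → value = 0.5900
Under Łukasiewicz:
  x4 | x5 = min(1, a+b) on (0.59, 0.57) = 1.00
  (x4 | x5) | x4 = min(1, a+b) on (1.00, 0.59) = 1.00
  x5 & x5 = max(0, a+b−1) on (0.57, 0.57) = 0.14
  ((x4 | x5) | x4) | (x5 & x5) = min(1, a+b) on (1.00, 0.14) = 1.00
  → value = 1.0000
|0.5900 − 1.0000| = 0.410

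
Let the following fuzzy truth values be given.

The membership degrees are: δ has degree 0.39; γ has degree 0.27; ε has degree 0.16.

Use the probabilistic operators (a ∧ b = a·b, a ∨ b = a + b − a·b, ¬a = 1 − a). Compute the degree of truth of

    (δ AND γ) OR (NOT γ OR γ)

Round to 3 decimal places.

δ AND γ = a·b on (0.3900, 0.2700) = 0.1053
NOT γ = 1 − 0.2700 = 0.7300
NOT γ OR γ = a + b − a·b on (0.7300, 0.2700) = 0.8029
(δ AND γ) OR (NOT γ OR γ) = a + b − a·b on (0.1053, 0.8029) = 0.8237

0.824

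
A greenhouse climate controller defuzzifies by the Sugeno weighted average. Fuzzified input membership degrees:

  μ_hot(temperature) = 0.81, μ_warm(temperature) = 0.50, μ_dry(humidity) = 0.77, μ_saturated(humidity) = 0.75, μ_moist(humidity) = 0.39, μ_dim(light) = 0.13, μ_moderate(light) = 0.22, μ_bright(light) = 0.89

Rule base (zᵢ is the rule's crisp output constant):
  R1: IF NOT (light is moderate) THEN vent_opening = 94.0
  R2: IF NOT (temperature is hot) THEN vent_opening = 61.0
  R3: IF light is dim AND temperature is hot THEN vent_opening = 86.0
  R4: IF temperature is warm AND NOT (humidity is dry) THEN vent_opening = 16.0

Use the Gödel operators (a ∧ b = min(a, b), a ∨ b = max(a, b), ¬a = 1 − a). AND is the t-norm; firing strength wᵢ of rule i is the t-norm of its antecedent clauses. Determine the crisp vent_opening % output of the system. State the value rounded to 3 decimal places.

75.015

R1 (z=94.0): ¬moderate=1−0.22=0.78 → w = 0.78
R2 (z=61.0): ¬hot=1−0.81=0.19 → w = 0.19
R3 (z=86.0): dim=0.13, hot=0.81; AND[min(a, b)] → w = 0.13
R4 (z=16.0): warm=0.50, ¬dry=1−0.77=0.23; AND[min(a, b)] → w = 0.23
Weighted average = (0.78·94.0 + 0.19·61.0 + 0.13·86.0 + 0.23·16.0) / (0.78 + 0.19 + 0.13 + 0.23)
  = 99.7700 / 1.3300 = 75.015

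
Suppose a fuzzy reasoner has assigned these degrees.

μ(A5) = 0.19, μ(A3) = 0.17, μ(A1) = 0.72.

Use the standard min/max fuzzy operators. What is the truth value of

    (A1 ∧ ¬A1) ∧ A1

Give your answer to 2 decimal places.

0.28

¬A1 = 1 − 0.72 = 0.28
A1 ∧ ¬A1 = min(a, b) on (0.72, 0.28) = 0.28
(A1 ∧ ¬A1) ∧ A1 = min(a, b) on (0.28, 0.72) = 0.28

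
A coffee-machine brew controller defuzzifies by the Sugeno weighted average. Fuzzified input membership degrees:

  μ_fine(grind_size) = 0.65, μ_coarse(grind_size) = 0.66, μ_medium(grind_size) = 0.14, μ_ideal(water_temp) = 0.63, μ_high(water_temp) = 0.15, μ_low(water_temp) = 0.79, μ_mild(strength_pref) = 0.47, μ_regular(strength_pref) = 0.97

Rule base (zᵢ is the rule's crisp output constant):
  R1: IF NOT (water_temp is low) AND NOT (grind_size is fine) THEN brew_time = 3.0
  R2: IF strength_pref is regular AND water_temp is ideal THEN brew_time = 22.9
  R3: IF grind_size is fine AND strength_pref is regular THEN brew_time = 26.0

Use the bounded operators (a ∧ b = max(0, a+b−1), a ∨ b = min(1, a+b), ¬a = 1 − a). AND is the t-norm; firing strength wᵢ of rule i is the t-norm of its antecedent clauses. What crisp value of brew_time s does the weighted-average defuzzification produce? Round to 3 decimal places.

R1 (z=3.0): ¬low=1−0.79=0.21, ¬fine=1−0.65=0.35; AND[max(0, a+b−1)] → w = 0.00
R2 (z=22.9): regular=0.97, ideal=0.63; AND[max(0, a+b−1)] → w = 0.60
R3 (z=26.0): fine=0.65, regular=0.97; AND[max(0, a+b−1)] → w = 0.62
Weighted average = (0.00·3.0 + 0.60·22.9 + 0.62·26.0) / (0.00 + 0.60 + 0.62)
  = 29.8600 / 1.2200 = 24.475

24.475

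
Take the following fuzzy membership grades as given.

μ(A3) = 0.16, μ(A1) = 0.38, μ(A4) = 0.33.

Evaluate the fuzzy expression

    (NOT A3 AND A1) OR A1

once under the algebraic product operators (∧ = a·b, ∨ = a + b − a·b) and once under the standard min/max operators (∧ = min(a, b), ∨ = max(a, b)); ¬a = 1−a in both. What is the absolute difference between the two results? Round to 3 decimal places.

0.198

Under algebraic product:
  NOT A3 = 1 − 0.1600 = 0.8400
  NOT A3 AND A1 = a·b on (0.8400, 0.3800) = 0.3192
  (NOT A3 AND A1) OR A1 = a + b − a·b on (0.3192, 0.3800) = 0.5779
  → value = 0.5779
Under standard min/max:
  NOT A3 = 1 − 0.16 = 0.84
  NOT A3 AND A1 = min(a, b) on (0.84, 0.38) = 0.38
  (NOT A3 AND A1) OR A1 = max(a, b) on (0.38, 0.38) = 0.38
  → value = 0.3800
|0.5779 − 0.3800| = 0.198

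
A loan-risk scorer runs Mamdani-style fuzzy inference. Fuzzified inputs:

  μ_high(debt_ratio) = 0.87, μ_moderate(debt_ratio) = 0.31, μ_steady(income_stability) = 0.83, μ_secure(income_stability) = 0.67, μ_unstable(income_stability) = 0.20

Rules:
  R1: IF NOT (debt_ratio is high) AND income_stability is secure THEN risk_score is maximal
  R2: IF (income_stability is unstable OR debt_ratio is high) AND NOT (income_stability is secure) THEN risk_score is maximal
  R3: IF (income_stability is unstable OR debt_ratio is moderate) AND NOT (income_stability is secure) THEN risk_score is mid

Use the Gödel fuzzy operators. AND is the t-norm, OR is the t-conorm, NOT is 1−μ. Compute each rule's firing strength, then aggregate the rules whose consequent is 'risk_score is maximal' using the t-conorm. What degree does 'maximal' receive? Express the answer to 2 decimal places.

R1: ¬high=1−0.87=0.13, secure=0.67; AND[min(a, b)] → w = 0.13
R2: (unstable=0.20 OR high=0.87) = 0.87; AND[min(a, b)] with ¬secure=1−0.67=0.33 → w = 0.33
R3: (unstable=0.20 OR moderate=0.31) = 0.31; AND[min(a, b)] with ¬secure=1−0.67=0.33 → w = 0.31
Rules with consequent 'maximal': {R1, R2} → strengths 0.13, 0.33
Aggregate via t-conorm [max(a, b)]: 0.33

0.33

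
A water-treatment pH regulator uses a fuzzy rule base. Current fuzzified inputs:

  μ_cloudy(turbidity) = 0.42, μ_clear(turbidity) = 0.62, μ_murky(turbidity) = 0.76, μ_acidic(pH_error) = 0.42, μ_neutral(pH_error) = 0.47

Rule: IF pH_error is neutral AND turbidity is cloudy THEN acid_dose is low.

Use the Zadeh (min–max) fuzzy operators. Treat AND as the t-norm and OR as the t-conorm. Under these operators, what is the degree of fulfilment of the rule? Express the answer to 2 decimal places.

0.42

firing strength: neutral=0.47, cloudy=0.42; AND[min(a, b)] → w = 0.42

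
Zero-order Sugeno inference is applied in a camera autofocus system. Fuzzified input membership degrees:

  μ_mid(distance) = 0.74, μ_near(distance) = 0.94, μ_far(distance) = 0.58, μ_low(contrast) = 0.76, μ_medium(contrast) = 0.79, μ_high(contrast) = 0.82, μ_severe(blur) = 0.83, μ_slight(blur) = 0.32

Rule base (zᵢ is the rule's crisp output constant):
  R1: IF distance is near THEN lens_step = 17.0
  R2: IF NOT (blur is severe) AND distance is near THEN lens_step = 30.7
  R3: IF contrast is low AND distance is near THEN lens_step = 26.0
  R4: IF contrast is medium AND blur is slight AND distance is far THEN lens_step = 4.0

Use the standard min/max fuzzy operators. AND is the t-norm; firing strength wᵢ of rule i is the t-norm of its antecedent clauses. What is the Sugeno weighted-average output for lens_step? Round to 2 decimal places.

R1 (z=17.0): near=0.94 → w = 0.94
R2 (z=30.7): ¬severe=1−0.83=0.17, near=0.94; AND[min(a, b)] → w = 0.17
R3 (z=26.0): low=0.76, near=0.94; AND[min(a, b)] → w = 0.76
R4 (z=4.0): medium=0.79, slight=0.32, far=0.58; AND[min(a, b)] → w = 0.32
Weighted average = (0.94·17.0 + 0.17·30.7 + 0.76·26.0 + 0.32·4.0) / (0.94 + 0.17 + 0.76 + 0.32)
  = 42.2390 / 2.1900 = 19.29

19.29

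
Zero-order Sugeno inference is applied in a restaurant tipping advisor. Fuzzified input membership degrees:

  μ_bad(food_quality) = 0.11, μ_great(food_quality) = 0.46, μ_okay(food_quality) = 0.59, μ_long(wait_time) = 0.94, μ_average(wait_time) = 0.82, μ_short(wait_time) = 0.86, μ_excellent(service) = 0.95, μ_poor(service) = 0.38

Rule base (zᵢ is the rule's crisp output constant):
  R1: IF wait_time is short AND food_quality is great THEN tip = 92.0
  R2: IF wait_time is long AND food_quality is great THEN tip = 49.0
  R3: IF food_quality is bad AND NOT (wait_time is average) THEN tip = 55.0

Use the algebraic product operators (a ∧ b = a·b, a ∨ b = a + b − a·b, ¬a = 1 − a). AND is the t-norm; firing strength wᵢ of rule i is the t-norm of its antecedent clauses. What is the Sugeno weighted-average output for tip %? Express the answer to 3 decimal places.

R1 (z=92.0): short=0.86, great=0.46; AND[a·b] → w = 0.3956
R2 (z=49.0): long=0.94, great=0.46; AND[a·b] → w = 0.4324
R3 (z=55.0): bad=0.11, ¬average=1−0.82=0.18; AND[a·b] → w = 0.0198
Weighted average = (0.3956·92.0 + 0.4324·49.0 + 0.0198·55.0) / (0.3956 + 0.4324 + 0.0198)
  = 58.6718 / 0.8478 = 69.205

69.205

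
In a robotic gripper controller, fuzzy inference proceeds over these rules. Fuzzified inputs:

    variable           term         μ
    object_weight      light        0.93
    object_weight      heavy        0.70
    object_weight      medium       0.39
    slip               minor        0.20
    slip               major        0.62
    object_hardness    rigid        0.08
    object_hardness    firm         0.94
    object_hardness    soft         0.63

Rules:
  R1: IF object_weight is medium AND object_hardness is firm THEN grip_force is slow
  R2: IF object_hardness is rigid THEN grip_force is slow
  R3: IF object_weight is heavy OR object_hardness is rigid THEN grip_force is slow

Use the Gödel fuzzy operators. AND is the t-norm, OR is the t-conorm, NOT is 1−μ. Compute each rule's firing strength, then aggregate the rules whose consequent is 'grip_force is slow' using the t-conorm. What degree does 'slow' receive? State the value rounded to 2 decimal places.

0.70

R1: medium=0.39, firm=0.94; AND[min(a, b)] → w = 0.39
R2: rigid=0.08 → w = 0.08
R3: heavy=0.70, rigid=0.08; OR[max(a, b)] → w = 0.70
Rules with consequent 'slow': {R1, R2, R3} → strengths 0.39, 0.08, 0.70
Aggregate via t-conorm [max(a, b)]: 0.70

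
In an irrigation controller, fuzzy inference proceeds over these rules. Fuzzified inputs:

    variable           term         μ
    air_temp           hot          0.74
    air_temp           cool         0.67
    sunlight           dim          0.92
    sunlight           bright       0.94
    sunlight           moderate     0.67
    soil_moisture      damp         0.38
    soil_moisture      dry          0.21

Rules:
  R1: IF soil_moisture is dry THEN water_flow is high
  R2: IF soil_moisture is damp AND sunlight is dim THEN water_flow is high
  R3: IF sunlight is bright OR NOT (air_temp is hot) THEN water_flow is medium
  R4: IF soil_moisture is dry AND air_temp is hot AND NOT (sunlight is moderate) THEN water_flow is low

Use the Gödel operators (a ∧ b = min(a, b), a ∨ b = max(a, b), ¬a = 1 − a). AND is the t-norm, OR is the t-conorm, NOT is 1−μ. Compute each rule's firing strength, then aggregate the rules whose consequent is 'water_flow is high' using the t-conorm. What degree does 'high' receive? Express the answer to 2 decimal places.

R1: dry=0.21 → w = 0.21
R2: damp=0.38, dim=0.92; AND[min(a, b)] → w = 0.38
R3: bright=0.94, ¬hot=1−0.74=0.26; OR[max(a, b)] → w = 0.94
R4: dry=0.21, hot=0.74, ¬moderate=1−0.67=0.33; AND[min(a, b)] → w = 0.21
Rules with consequent 'high': {R1, R2} → strengths 0.21, 0.38
Aggregate via t-conorm [max(a, b)]: 0.38

0.38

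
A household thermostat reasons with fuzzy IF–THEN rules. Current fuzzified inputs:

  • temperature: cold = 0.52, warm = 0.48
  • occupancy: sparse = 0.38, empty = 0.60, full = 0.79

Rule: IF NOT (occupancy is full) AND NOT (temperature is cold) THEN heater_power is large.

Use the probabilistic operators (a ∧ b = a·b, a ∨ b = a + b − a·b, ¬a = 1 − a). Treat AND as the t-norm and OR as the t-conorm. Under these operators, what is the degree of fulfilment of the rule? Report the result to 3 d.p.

firing strength: ¬full=1−0.79=0.21, ¬cold=1−0.52=0.48; AND[a·b] → w = 0.1008

0.101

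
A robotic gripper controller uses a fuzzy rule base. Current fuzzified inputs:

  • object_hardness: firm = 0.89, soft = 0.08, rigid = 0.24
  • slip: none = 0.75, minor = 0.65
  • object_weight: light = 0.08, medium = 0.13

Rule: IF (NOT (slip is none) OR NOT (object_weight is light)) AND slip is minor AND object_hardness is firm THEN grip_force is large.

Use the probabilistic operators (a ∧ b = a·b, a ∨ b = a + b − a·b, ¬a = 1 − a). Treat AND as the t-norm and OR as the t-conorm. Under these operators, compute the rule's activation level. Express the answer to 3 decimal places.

0.544

firing strength: (¬none=1−0.75=0.25 OR ¬light=1−0.08=0.92) = 0.9400; AND[a·b] with minor=0.65, firm=0.89 → w = 0.5438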